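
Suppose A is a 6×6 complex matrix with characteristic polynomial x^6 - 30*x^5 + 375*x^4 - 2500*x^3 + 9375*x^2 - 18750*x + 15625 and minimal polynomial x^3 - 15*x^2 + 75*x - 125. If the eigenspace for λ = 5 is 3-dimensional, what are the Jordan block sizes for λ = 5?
Block sizes for λ = 5: [3, 2, 1]

Step 1 — from the characteristic polynomial, algebraic multiplicity of λ = 5 is 6. From dim ker(A − (5)·I) = 3, there are exactly 3 Jordan blocks for λ = 5.
Step 2 — from the minimal polynomial, the factor (x − 5)^3 tells us the largest block for λ = 5 has size 3.
Step 3 — with total size 6, 3 blocks, and largest block 3, the block sizes (in nonincreasing order) are [3, 2, 1].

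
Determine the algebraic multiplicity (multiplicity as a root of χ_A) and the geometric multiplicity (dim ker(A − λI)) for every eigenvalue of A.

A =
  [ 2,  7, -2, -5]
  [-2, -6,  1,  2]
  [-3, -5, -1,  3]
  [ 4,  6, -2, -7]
λ = -3: alg = 4, geom = 2

Step 1 — factor the characteristic polynomial to read off the algebraic multiplicities:
  χ_A(x) = (x + 3)^4

Step 2 — compute geometric multiplicities via the rank-nullity identity g(λ) = n − rank(A − λI):
  rank(A − (-3)·I) = 2, so dim ker(A − (-3)·I) = n − 2 = 2

Summary:
  λ = -3: algebraic multiplicity = 4, geometric multiplicity = 2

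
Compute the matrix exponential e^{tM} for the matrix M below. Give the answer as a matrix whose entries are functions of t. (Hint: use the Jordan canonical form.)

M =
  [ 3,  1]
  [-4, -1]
e^{tM} =
  [2*t*exp(t) + exp(t), t*exp(t)]
  [-4*t*exp(t), -2*t*exp(t) + exp(t)]

Strategy: write M = P · J · P⁻¹ where J is a Jordan canonical form, so e^{tM} = P · e^{tJ} · P⁻¹, and e^{tJ} can be computed block-by-block.

M has Jordan form
J =
  [1, 1]
  [0, 1]
(up to reordering of blocks).

Per-block formulas:
  For a 2×2 Jordan block J_2(1): exp(t · J_2(1)) = e^(1t)·(I + t·N), where N is the 2×2 nilpotent shift.

After assembling e^{tJ} and conjugating by P, we get:

e^{tM} =
  [2*t*exp(t) + exp(t), t*exp(t)]
  [-4*t*exp(t), -2*t*exp(t) + exp(t)]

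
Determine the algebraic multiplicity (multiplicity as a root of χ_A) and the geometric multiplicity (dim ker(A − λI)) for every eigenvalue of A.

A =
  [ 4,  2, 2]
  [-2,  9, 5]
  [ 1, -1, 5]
λ = 6: alg = 3, geom = 1

Step 1 — factor the characteristic polynomial to read off the algebraic multiplicities:
  χ_A(x) = (x - 6)^3

Step 2 — compute geometric multiplicities via the rank-nullity identity g(λ) = n − rank(A − λI):
  rank(A − (6)·I) = 2, so dim ker(A − (6)·I) = n − 2 = 1

Summary:
  λ = 6: algebraic multiplicity = 3, geometric multiplicity = 1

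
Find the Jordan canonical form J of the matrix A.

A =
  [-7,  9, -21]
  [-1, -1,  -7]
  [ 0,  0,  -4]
J_2(-4) ⊕ J_1(-4)

The characteristic polynomial is
  det(x·I − A) = x^3 + 12*x^2 + 48*x + 64 = (x + 4)^3

Eigenvalues and multiplicities (the geometric multiplicity of λ is n − rank(A − λI), which equals the number of Jordan blocks for λ):
  λ = -4: algebraic multiplicity = 3, geometric multiplicity = 2

Determining the block sizes for each eigenvalue:
  λ = -4: 2 blocks summing to 3 forces exactly one block of size 2 and the rest size 1 → block sizes [2, 1]

Assembling the blocks gives a Jordan form
J =
  [-4,  1,  0]
  [ 0, -4,  0]
  [ 0,  0, -4]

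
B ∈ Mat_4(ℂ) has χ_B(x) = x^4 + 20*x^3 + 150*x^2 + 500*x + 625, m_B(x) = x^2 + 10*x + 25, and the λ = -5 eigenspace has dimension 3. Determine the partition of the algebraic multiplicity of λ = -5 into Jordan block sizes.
Block sizes for λ = -5: [2, 1, 1]

Step 1 — from the characteristic polynomial, algebraic multiplicity of λ = -5 is 4. From dim ker(B − (-5)·I) = 3, there are exactly 3 Jordan blocks for λ = -5.
Step 2 — from the minimal polynomial, the factor (x + 5)^2 tells us the largest block for λ = -5 has size 2.
Step 3 — with total size 4, 3 blocks, and largest block 2, the block sizes (in nonincreasing order) are [2, 1, 1].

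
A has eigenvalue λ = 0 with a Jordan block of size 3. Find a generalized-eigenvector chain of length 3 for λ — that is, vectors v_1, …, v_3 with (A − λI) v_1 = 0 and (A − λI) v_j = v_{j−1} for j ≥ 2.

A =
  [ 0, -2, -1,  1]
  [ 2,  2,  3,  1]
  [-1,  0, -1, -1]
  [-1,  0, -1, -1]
A Jordan chain for λ = 0 of length 3:
v_1 = (-4, 0, 2, 2)ᵀ
v_2 = (0, 2, -1, -1)ᵀ
v_3 = (1, 0, 0, 0)ᵀ

Let N = A − (0)·I. We want v_3 with N^3 v_3 = 0 but N^2 v_3 ≠ 0; then v_{j-1} := N · v_j for j = 3, …, 2.

Pick v_3 = (1, 0, 0, 0)ᵀ.
Then v_2 = N · v_3 = (0, 2, -1, -1)ᵀ.
Then v_1 = N · v_2 = (-4, 0, 2, 2)ᵀ.

Sanity check: (A − (0)·I) v_1 = (0, 0, 0, 0)ᵀ = 0. ✓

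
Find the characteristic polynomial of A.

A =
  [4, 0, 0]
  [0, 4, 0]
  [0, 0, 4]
x^3 - 12*x^2 + 48*x - 64

Expanding det(x·I − A) (e.g. by cofactor expansion or by noting that A is similar to its Jordan form J, which has the same characteristic polynomial as A) gives
  χ_A(x) = x^3 - 12*x^2 + 48*x - 64
which factors as (x - 4)^3. The eigenvalues (with algebraic multiplicities) are λ = 4 with multiplicity 3.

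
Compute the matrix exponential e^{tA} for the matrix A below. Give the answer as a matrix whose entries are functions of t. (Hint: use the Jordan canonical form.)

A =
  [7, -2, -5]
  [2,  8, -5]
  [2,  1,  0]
e^{tA} =
  [-5*t^2*exp(5*t) + 2*t*exp(5*t) + exp(5*t), -15*t^2*exp(5*t)/2 - 2*t*exp(5*t), 25*t^2*exp(5*t)/2 - 5*t*exp(5*t)]
  [2*t*exp(5*t), 3*t*exp(5*t) + exp(5*t), -5*t*exp(5*t)]
  [-2*t^2*exp(5*t) + 2*t*exp(5*t), -3*t^2*exp(5*t) + t*exp(5*t), 5*t^2*exp(5*t) - 5*t*exp(5*t) + exp(5*t)]

Strategy: write A = P · J · P⁻¹ where J is a Jordan canonical form, so e^{tA} = P · e^{tJ} · P⁻¹, and e^{tJ} can be computed block-by-block.

A has Jordan form
J =
  [5, 1, 0]
  [0, 5, 1]
  [0, 0, 5]
(up to reordering of blocks).

Per-block formulas:
  For a 3×3 Jordan block J_3(5): exp(t · J_3(5)) = e^(5t)·(I + t·N + (t^2/2)·N^2), where N is the 3×3 nilpotent shift.

After assembling e^{tJ} and conjugating by P, we get:

e^{tA} =
  [-5*t^2*exp(5*t) + 2*t*exp(5*t) + exp(5*t), -15*t^2*exp(5*t)/2 - 2*t*exp(5*t), 25*t^2*exp(5*t)/2 - 5*t*exp(5*t)]
  [2*t*exp(5*t), 3*t*exp(5*t) + exp(5*t), -5*t*exp(5*t)]
  [-2*t^2*exp(5*t) + 2*t*exp(5*t), -3*t^2*exp(5*t) + t*exp(5*t), 5*t^2*exp(5*t) - 5*t*exp(5*t) + exp(5*t)]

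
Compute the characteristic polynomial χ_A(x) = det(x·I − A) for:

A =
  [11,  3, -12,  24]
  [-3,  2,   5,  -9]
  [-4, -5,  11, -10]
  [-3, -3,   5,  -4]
x^4 - 20*x^3 + 150*x^2 - 500*x + 625

Expanding det(x·I − A) (e.g. by cofactor expansion or by noting that A is similar to its Jordan form J, which has the same characteristic polynomial as A) gives
  χ_A(x) = x^4 - 20*x^3 + 150*x^2 - 500*x + 625
which factors as (x - 5)^4. The eigenvalues (with algebraic multiplicities) are λ = 5 with multiplicity 4.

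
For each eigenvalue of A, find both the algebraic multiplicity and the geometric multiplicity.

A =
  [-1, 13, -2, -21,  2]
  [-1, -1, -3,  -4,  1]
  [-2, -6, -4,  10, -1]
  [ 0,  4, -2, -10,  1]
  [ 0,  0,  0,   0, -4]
λ = -4: alg = 5, geom = 2

Step 1 — factor the characteristic polynomial to read off the algebraic multiplicities:
  χ_A(x) = (x + 4)^5

Step 2 — compute geometric multiplicities via the rank-nullity identity g(λ) = n − rank(A − λI):
  rank(A − (-4)·I) = 3, so dim ker(A − (-4)·I) = n − 3 = 2

Summary:
  λ = -4: algebraic multiplicity = 5, geometric multiplicity = 2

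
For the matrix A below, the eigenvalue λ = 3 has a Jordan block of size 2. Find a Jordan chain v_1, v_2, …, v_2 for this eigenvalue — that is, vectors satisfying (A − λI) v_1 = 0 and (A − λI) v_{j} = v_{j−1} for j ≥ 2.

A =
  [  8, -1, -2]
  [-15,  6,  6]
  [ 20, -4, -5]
A Jordan chain for λ = 3 of length 2:
v_1 = (5, -15, 20)ᵀ
v_2 = (1, 0, 0)ᵀ

Let N = A − (3)·I. We want v_2 with N^2 v_2 = 0 but N^1 v_2 ≠ 0; then v_{j-1} := N · v_j for j = 2, …, 2.

Pick v_2 = (1, 0, 0)ᵀ.
Then v_1 = N · v_2 = (5, -15, 20)ᵀ.

Sanity check: (A − (3)·I) v_1 = (0, 0, 0)ᵀ = 0. ✓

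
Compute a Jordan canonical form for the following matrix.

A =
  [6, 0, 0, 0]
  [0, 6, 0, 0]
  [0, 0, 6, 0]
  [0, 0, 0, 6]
J_1(6) ⊕ J_1(6) ⊕ J_1(6) ⊕ J_1(6)

The characteristic polynomial is
  det(x·I − A) = x^4 - 24*x^3 + 216*x^2 - 864*x + 1296 = (x - 6)^4

Eigenvalues and multiplicities (the geometric multiplicity of λ is n − rank(A − λI), which equals the number of Jordan blocks for λ):
  λ = 6: algebraic multiplicity = 4, geometric multiplicity = 4

Determining the block sizes for each eigenvalue:
  λ = 6: gm = am = 4, so every block has size 1 → block sizes [1, 1, 1, 1]

Assembling the blocks gives a Jordan form
J =
  [6, 0, 0, 0]
  [0, 6, 0, 0]
  [0, 0, 6, 0]
  [0, 0, 0, 6]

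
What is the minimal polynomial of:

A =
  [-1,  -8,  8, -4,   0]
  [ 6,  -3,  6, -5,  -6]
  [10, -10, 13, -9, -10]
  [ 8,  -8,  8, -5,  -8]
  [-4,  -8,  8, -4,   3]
x^3 - 5*x^2 + 3*x + 9

The characteristic polynomial is χ_A(x) = (x - 3)^3*(x + 1)^2, so the eigenvalues are known. The minimal polynomial is
  m_A(x) = Π_λ (x − λ)^{k_λ}
where k_λ is the size of the *largest* Jordan block for λ (equivalently, the smallest k with (A − λI)^k v = 0 for every generalised eigenvector v of λ).

  λ = -1: largest Jordan block has size 1, contributing (x + 1)
  λ = 3: largest Jordan block has size 2, contributing (x − 3)^2

So m_A(x) = (x - 3)^2*(x + 1) = x^3 - 5*x^2 + 3*x + 9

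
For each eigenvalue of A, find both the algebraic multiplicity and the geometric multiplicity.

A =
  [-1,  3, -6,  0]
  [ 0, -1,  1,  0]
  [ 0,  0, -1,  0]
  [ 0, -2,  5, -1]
λ = -1: alg = 4, geom = 2

Step 1 — factor the characteristic polynomial to read off the algebraic multiplicities:
  χ_A(x) = (x + 1)^4

Step 2 — compute geometric multiplicities via the rank-nullity identity g(λ) = n − rank(A − λI):
  rank(A − (-1)·I) = 2, so dim ker(A − (-1)·I) = n − 2 = 2

Summary:
  λ = -1: algebraic multiplicity = 4, geometric multiplicity = 2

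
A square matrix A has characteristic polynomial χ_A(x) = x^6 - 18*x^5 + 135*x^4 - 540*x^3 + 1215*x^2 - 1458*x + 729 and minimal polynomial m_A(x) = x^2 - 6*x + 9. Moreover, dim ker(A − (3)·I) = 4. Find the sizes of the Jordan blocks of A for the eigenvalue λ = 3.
Block sizes for λ = 3: [2, 2, 1, 1]

Step 1 — from the characteristic polynomial, algebraic multiplicity of λ = 3 is 6. From dim ker(A − (3)·I) = 4, there are exactly 4 Jordan blocks for λ = 3.
Step 2 — from the minimal polynomial, the factor (x − 3)^2 tells us the largest block for λ = 3 has size 2.
Step 3 — with total size 6, 4 blocks, and largest block 2, the block sizes (in nonincreasing order) are [2, 2, 1, 1].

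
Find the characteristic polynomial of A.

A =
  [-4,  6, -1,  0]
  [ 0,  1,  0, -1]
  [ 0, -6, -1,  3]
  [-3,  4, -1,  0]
x^4 + 4*x^3 + 6*x^2 + 4*x + 1

Expanding det(x·I − A) (e.g. by cofactor expansion or by noting that A is similar to its Jordan form J, which has the same characteristic polynomial as A) gives
  χ_A(x) = x^4 + 4*x^3 + 6*x^2 + 4*x + 1
which factors as (x + 1)^4. The eigenvalues (with algebraic multiplicities) are λ = -1 with multiplicity 4.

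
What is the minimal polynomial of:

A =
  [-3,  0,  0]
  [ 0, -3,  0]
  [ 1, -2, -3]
x^2 + 6*x + 9

The characteristic polynomial is χ_A(x) = (x + 3)^3, so the eigenvalues are known. The minimal polynomial is
  m_A(x) = Π_λ (x − λ)^{k_λ}
where k_λ is the size of the *largest* Jordan block for λ (equivalently, the smallest k with (A − λI)^k v = 0 for every generalised eigenvector v of λ).

  λ = -3: largest Jordan block has size 2, contributing (x + 3)^2

So m_A(x) = (x + 3)^2 = x^2 + 6*x + 9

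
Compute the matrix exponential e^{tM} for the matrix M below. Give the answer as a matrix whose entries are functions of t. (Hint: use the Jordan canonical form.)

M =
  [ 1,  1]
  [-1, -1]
e^{tM} =
  [t + 1, t]
  [-t, 1 - t]

Strategy: write M = P · J · P⁻¹ where J is a Jordan canonical form, so e^{tM} = P · e^{tJ} · P⁻¹, and e^{tJ} can be computed block-by-block.

M has Jordan form
J =
  [0, 1]
  [0, 0]
(up to reordering of blocks).

Per-block formulas:
  For a 2×2 Jordan block J_2(0): exp(t · J_2(0)) = e^(0t)·(I + t·N), where N is the 2×2 nilpotent shift.

After assembling e^{tJ} and conjugating by P, we get:

e^{tM} =
  [t + 1, t]
  [-t, 1 - t]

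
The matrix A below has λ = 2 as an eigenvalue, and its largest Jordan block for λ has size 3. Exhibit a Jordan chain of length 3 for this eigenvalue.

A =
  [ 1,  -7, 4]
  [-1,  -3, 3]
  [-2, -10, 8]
A Jordan chain for λ = 2 of length 3:
v_1 = (2, 2, 4)ᵀ
v_2 = (-7, -5, -10)ᵀ
v_3 = (0, 1, 0)ᵀ

Let N = A − (2)·I. We want v_3 with N^3 v_3 = 0 but N^2 v_3 ≠ 0; then v_{j-1} := N · v_j for j = 3, …, 2.

Pick v_3 = (0, 1, 0)ᵀ.
Then v_2 = N · v_3 = (-7, -5, -10)ᵀ.
Then v_1 = N · v_2 = (2, 2, 4)ᵀ.

Sanity check: (A − (2)·I) v_1 = (0, 0, 0)ᵀ = 0. ✓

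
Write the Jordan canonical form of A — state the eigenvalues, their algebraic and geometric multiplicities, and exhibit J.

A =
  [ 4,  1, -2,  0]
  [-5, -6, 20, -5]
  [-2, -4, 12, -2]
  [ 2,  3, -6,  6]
J_3(4) ⊕ J_1(4)

The characteristic polynomial is
  det(x·I − A) = x^4 - 16*x^3 + 96*x^2 - 256*x + 256 = (x - 4)^4

Eigenvalues and multiplicities (the geometric multiplicity of λ is n − rank(A − λI), which equals the number of Jordan blocks for λ):
  λ = 4: algebraic multiplicity = 4, geometric multiplicity = 2

Determining the block sizes for each eigenvalue:
  λ = 4: with am = 4 and gm = 2, the partition is not yet determined (e.g. several partitions of 4 into 2 parts exist). Let N = A − (4)·I. Computing rank(N^1) = 2, rank(N^2) = 1, rank(N^3) = 0; the number of blocks of size ≥ j is rank(N^{j−1}) − rank(N^j), giving [2, 1, 1]. So we have 1 block(s) of size 3, 1 block(s) of size 1 → block sizes [3, 1]

Assembling the blocks gives a Jordan form
J =
  [4, 1, 0, 0]
  [0, 4, 1, 0]
  [0, 0, 4, 0]
  [0, 0, 0, 4]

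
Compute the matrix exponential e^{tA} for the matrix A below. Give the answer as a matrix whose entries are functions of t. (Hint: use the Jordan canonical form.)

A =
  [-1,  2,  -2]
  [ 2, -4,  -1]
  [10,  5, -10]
e^{tA} =
  [4*t*exp(-5*t) + exp(-5*t), 2*t*exp(-5*t), -2*t*exp(-5*t)]
  [2*t*exp(-5*t), t*exp(-5*t) + exp(-5*t), -t*exp(-5*t)]
  [10*t*exp(-5*t), 5*t*exp(-5*t), -5*t*exp(-5*t) + exp(-5*t)]

Strategy: write A = P · J · P⁻¹ where J is a Jordan canonical form, so e^{tA} = P · e^{tJ} · P⁻¹, and e^{tJ} can be computed block-by-block.

A has Jordan form
J =
  [-5,  1,  0]
  [ 0, -5,  0]
  [ 0,  0, -5]
(up to reordering of blocks).

Per-block formulas:
  For a 2×2 Jordan block J_2(-5): exp(t · J_2(-5)) = e^(-5t)·(I + t·N), where N is the 2×2 nilpotent shift.
  For a 1×1 block at λ = -5: exp(t · [-5]) = [e^(-5t)].

After assembling e^{tJ} and conjugating by P, we get:

e^{tA} =
  [4*t*exp(-5*t) + exp(-5*t), 2*t*exp(-5*t), -2*t*exp(-5*t)]
  [2*t*exp(-5*t), t*exp(-5*t) + exp(-5*t), -t*exp(-5*t)]
  [10*t*exp(-5*t), 5*t*exp(-5*t), -5*t*exp(-5*t) + exp(-5*t)]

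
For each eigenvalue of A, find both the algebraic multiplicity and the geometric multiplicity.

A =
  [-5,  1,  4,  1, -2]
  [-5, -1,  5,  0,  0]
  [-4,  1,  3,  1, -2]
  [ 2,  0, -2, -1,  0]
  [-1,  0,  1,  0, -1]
λ = -1: alg = 5, geom = 3

Step 1 — factor the characteristic polynomial to read off the algebraic multiplicities:
  χ_A(x) = (x + 1)^5

Step 2 — compute geometric multiplicities via the rank-nullity identity g(λ) = n − rank(A − λI):
  rank(A − (-1)·I) = 2, so dim ker(A − (-1)·I) = n − 2 = 3

Summary:
  λ = -1: algebraic multiplicity = 5, geometric multiplicity = 3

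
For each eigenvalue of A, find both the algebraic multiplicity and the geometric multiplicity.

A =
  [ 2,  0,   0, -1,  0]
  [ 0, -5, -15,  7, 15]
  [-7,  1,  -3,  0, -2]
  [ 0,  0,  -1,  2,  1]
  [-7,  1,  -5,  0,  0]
λ = -5: alg = 2, geom = 1; λ = 2: alg = 3, geom = 1

Step 1 — factor the characteristic polynomial to read off the algebraic multiplicities:
  χ_A(x) = (x - 2)^3*(x + 5)^2

Step 2 — compute geometric multiplicities via the rank-nullity identity g(λ) = n − rank(A − λI):
  rank(A − (-5)·I) = 4, so dim ker(A − (-5)·I) = n − 4 = 1
  rank(A − (2)·I) = 4, so dim ker(A − (2)·I) = n − 4 = 1

Summary:
  λ = -5: algebraic multiplicity = 2, geometric multiplicity = 1
  λ = 2: algebraic multiplicity = 3, geometric multiplicity = 1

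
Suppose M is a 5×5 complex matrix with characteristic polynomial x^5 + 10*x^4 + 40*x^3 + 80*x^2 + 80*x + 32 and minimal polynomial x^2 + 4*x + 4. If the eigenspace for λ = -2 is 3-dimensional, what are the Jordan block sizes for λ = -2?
Block sizes for λ = -2: [2, 2, 1]

Step 1 — from the characteristic polynomial, algebraic multiplicity of λ = -2 is 5. From dim ker(M − (-2)·I) = 3, there are exactly 3 Jordan blocks for λ = -2.
Step 2 — from the minimal polynomial, the factor (x + 2)^2 tells us the largest block for λ = -2 has size 2.
Step 3 — with total size 5, 3 blocks, and largest block 2, the block sizes (in nonincreasing order) are [2, 2, 1].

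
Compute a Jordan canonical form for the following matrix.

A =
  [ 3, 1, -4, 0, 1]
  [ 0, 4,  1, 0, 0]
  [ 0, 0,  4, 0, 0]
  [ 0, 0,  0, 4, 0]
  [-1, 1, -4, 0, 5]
J_3(4) ⊕ J_1(4) ⊕ J_1(4)

The characteristic polynomial is
  det(x·I − A) = x^5 - 20*x^4 + 160*x^3 - 640*x^2 + 1280*x - 1024 = (x - 4)^5

Eigenvalues and multiplicities (the geometric multiplicity of λ is n − rank(A − λI), which equals the number of Jordan blocks for λ):
  λ = 4: algebraic multiplicity = 5, geometric multiplicity = 3

Determining the block sizes for each eigenvalue:
  λ = 4: with am = 5 and gm = 3, the partition is not yet determined (e.g. several partitions of 5 into 3 parts exist). Let N = A − (4)·I. Computing rank(N^1) = 2, rank(N^2) = 1, rank(N^3) = 0; the number of blocks of size ≥ j is rank(N^{j−1}) − rank(N^j), giving [3, 1, 1]. So we have 1 block(s) of size 3, 2 block(s) of size 1 → block sizes [3, 1, 1]

Assembling the blocks gives a Jordan form
J =
  [4, 1, 0, 0, 0]
  [0, 4, 1, 0, 0]
  [0, 0, 4, 0, 0]
  [0, 0, 0, 4, 0]
  [0, 0, 0, 0, 4]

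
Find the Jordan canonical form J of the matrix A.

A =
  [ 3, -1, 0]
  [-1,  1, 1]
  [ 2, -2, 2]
J_3(2)

The characteristic polynomial is
  det(x·I − A) = x^3 - 6*x^2 + 12*x - 8 = (x - 2)^3

Eigenvalues and multiplicities (the geometric multiplicity of λ is n − rank(A − λI), which equals the number of Jordan blocks for λ):
  λ = 2: algebraic multiplicity = 3, geometric multiplicity = 1

Determining the block sizes for each eigenvalue:
  λ = 2: one block (gm = 1), so the single block has size am = 3 → block sizes [3]

Assembling the blocks gives a Jordan form
J =
  [2, 1, 0]
  [0, 2, 1]
  [0, 0, 2]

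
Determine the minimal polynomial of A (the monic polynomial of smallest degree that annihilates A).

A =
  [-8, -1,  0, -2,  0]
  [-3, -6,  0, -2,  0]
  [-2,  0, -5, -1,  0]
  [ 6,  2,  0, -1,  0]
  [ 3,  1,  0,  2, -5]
x^2 + 10*x + 25

The characteristic polynomial is χ_A(x) = (x + 5)^5, so the eigenvalues are known. The minimal polynomial is
  m_A(x) = Π_λ (x − λ)^{k_λ}
where k_λ is the size of the *largest* Jordan block for λ (equivalently, the smallest k with (A − λI)^k v = 0 for every generalised eigenvector v of λ).

  λ = -5: largest Jordan block has size 2, contributing (x + 5)^2

So m_A(x) = (x + 5)^2 = x^2 + 10*x + 25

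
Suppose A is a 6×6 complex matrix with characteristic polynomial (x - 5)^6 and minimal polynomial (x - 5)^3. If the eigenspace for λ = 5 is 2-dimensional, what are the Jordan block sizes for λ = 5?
Block sizes for λ = 5: [3, 3]

Step 1 — from the characteristic polynomial, algebraic multiplicity of λ = 5 is 6. From dim ker(A − (5)·I) = 2, there are exactly 2 Jordan blocks for λ = 5.
Step 2 — from the minimal polynomial, the factor (x − 5)^3 tells us the largest block for λ = 5 has size 3.
Step 3 — with total size 6, 2 blocks, and largest block 3, the block sizes (in nonincreasing order) are [3, 3].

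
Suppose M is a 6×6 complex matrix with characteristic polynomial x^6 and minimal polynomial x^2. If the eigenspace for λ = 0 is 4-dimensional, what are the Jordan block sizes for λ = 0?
Block sizes for λ = 0: [2, 2, 1, 1]

Step 1 — from the characteristic polynomial, algebraic multiplicity of λ = 0 is 6. From dim ker(M − (0)·I) = 4, there are exactly 4 Jordan blocks for λ = 0.
Step 2 — from the minimal polynomial, the factor (x − 0)^2 tells us the largest block for λ = 0 has size 2.
Step 3 — with total size 6, 4 blocks, and largest block 2, the block sizes (in nonincreasing order) are [2, 2, 1, 1].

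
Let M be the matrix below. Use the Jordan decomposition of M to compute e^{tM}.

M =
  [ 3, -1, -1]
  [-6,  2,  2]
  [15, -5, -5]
e^{tM} =
  [3*t + 1, -t, -t]
  [-6*t, 2*t + 1, 2*t]
  [15*t, -5*t, 1 - 5*t]

Strategy: write M = P · J · P⁻¹ where J is a Jordan canonical form, so e^{tM} = P · e^{tJ} · P⁻¹, and e^{tJ} can be computed block-by-block.

M has Jordan form
J =
  [0, 1, 0]
  [0, 0, 0]
  [0, 0, 0]
(up to reordering of blocks).

Per-block formulas:
  For a 2×2 Jordan block J_2(0): exp(t · J_2(0)) = e^(0t)·(I + t·N), where N is the 2×2 nilpotent shift.
  For a 1×1 block at λ = 0: exp(t · [0]) = [e^(0t)].

After assembling e^{tJ} and conjugating by P, we get:

e^{tM} =
  [3*t + 1, -t, -t]
  [-6*t, 2*t + 1, 2*t]
  [15*t, -5*t, 1 - 5*t]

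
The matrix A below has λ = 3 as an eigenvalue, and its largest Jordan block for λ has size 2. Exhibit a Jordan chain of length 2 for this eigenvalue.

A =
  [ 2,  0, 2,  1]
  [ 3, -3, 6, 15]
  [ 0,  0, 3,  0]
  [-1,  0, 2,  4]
A Jordan chain for λ = 3 of length 2:
v_1 = (-1, -3, 0, -1)ᵀ
v_2 = (1, 1, 0, 0)ᵀ

Let N = A − (3)·I. We want v_2 with N^2 v_2 = 0 but N^1 v_2 ≠ 0; then v_{j-1} := N · v_j for j = 2, …, 2.

Pick v_2 = (1, 1, 0, 0)ᵀ.
Then v_1 = N · v_2 = (-1, -3, 0, -1)ᵀ.

Sanity check: (A − (3)·I) v_1 = (0, 0, 0, 0)ᵀ = 0. ✓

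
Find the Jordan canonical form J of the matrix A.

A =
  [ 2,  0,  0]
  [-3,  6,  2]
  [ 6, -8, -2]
J_2(2) ⊕ J_1(2)

The characteristic polynomial is
  det(x·I − A) = x^3 - 6*x^2 + 12*x - 8 = (x - 2)^3

Eigenvalues and multiplicities (the geometric multiplicity of λ is n − rank(A − λI), which equals the number of Jordan blocks for λ):
  λ = 2: algebraic multiplicity = 3, geometric multiplicity = 2

Determining the block sizes for each eigenvalue:
  λ = 2: 2 blocks summing to 3 forces exactly one block of size 2 and the rest size 1 → block sizes [2, 1]

Assembling the blocks gives a Jordan form
J =
  [2, 1, 0]
  [0, 2, 0]
  [0, 0, 2]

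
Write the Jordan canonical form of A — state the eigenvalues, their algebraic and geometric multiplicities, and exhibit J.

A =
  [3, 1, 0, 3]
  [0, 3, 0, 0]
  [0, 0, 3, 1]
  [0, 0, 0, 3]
J_2(3) ⊕ J_2(3)

The characteristic polynomial is
  det(x·I − A) = x^4 - 12*x^3 + 54*x^2 - 108*x + 81 = (x - 3)^4

Eigenvalues and multiplicities (the geometric multiplicity of λ is n − rank(A − λI), which equals the number of Jordan blocks for λ):
  λ = 3: algebraic multiplicity = 4, geometric multiplicity = 2

Determining the block sizes for each eigenvalue:
  λ = 3: with am = 4 and gm = 2, the partition is not yet determined (e.g. several partitions of 4 into 2 parts exist). Let N = A − (3)·I. Computing rank(N^1) = 2, rank(N^2) = 0; the number of blocks of size ≥ j is rank(N^{j−1}) − rank(N^j), giving [2, 2]. So we have 2 block(s) of size 2 → block sizes [2, 2]

Assembling the blocks gives a Jordan form
J =
  [3, 1, 0, 0]
  [0, 3, 0, 0]
  [0, 0, 3, 1]
  [0, 0, 0, 3]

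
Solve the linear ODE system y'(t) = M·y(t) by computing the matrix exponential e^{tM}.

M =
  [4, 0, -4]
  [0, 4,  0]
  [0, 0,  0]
e^{tM} =
  [exp(4*t), 0, 1 - exp(4*t)]
  [0, exp(4*t), 0]
  [0, 0, 1]

Strategy: write M = P · J · P⁻¹ where J is a Jordan canonical form, so e^{tM} = P · e^{tJ} · P⁻¹, and e^{tJ} can be computed block-by-block.

M has Jordan form
J =
  [0, 0, 0]
  [0, 4, 0]
  [0, 0, 4]
(up to reordering of blocks).

Per-block formulas:
  For a 1×1 block at λ = 4: exp(t · [4]) = [e^(4t)].
  For a 1×1 block at λ = 0: exp(t · [0]) = [e^(0t)].

After assembling e^{tJ} and conjugating by P, we get:

e^{tM} =
  [exp(4*t), 0, 1 - exp(4*t)]
  [0, exp(4*t), 0]
  [0, 0, 1]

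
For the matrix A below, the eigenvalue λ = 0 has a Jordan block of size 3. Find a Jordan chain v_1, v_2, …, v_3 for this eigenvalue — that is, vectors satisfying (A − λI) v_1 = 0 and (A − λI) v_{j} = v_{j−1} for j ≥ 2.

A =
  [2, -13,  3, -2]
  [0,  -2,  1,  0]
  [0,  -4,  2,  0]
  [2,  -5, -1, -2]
A Jordan chain for λ = 0 of length 3:
v_1 = (-2, 0, 0, -2)ᵀ
v_2 = (-13, -2, -4, -5)ᵀ
v_3 = (0, 1, 0, 0)ᵀ

Let N = A − (0)·I. We want v_3 with N^3 v_3 = 0 but N^2 v_3 ≠ 0; then v_{j-1} := N · v_j for j = 3, …, 2.

Pick v_3 = (0, 1, 0, 0)ᵀ.
Then v_2 = N · v_3 = (-13, -2, -4, -5)ᵀ.
Then v_1 = N · v_2 = (-2, 0, 0, -2)ᵀ.

Sanity check: (A − (0)·I) v_1 = (0, 0, 0, 0)ᵀ = 0. ✓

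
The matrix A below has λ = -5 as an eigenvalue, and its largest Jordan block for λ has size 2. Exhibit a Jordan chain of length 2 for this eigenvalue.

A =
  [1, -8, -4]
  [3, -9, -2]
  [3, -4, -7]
A Jordan chain for λ = -5 of length 2:
v_1 = (6, 3, 3)ᵀ
v_2 = (1, 0, 0)ᵀ

Let N = A − (-5)·I. We want v_2 with N^2 v_2 = 0 but N^1 v_2 ≠ 0; then v_{j-1} := N · v_j for j = 2, …, 2.

Pick v_2 = (1, 0, 0)ᵀ.
Then v_1 = N · v_2 = (6, 3, 3)ᵀ.

Sanity check: (A − (-5)·I) v_1 = (0, 0, 0)ᵀ = 0. ✓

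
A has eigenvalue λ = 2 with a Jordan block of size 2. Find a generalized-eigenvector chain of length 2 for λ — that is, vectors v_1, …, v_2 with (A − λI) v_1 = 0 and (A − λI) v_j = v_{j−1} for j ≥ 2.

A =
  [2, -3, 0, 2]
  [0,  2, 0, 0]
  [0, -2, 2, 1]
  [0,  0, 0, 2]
A Jordan chain for λ = 2 of length 2:
v_1 = (-3, 0, -2, 0)ᵀ
v_2 = (0, 1, 0, 0)ᵀ

Let N = A − (2)·I. We want v_2 with N^2 v_2 = 0 but N^1 v_2 ≠ 0; then v_{j-1} := N · v_j for j = 2, …, 2.

Pick v_2 = (0, 1, 0, 0)ᵀ.
Then v_1 = N · v_2 = (-3, 0, -2, 0)ᵀ.

Sanity check: (A − (2)·I) v_1 = (0, 0, 0, 0)ᵀ = 0. ✓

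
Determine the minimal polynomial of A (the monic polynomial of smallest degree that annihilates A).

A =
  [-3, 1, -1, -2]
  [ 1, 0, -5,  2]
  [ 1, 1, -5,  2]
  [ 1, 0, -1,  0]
x^3 + 6*x^2 + 12*x + 8

The characteristic polynomial is χ_A(x) = (x + 2)^4, so the eigenvalues are known. The minimal polynomial is
  m_A(x) = Π_λ (x − λ)^{k_λ}
where k_λ is the size of the *largest* Jordan block for λ (equivalently, the smallest k with (A − λI)^k v = 0 for every generalised eigenvector v of λ).

  λ = -2: largest Jordan block has size 3, contributing (x + 2)^3

So m_A(x) = (x + 2)^3 = x^3 + 6*x^2 + 12*x + 8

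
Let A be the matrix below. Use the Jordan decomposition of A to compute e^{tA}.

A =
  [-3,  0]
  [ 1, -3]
e^{tA} =
  [exp(-3*t), 0]
  [t*exp(-3*t), exp(-3*t)]

Strategy: write A = P · J · P⁻¹ where J is a Jordan canonical form, so e^{tA} = P · e^{tJ} · P⁻¹, and e^{tJ} can be computed block-by-block.

A has Jordan form
J =
  [-3,  1]
  [ 0, -3]
(up to reordering of blocks).

Per-block formulas:
  For a 2×2 Jordan block J_2(-3): exp(t · J_2(-3)) = e^(-3t)·(I + t·N), where N is the 2×2 nilpotent shift.

After assembling e^{tJ} and conjugating by P, we get:

e^{tA} =
  [exp(-3*t), 0]
  [t*exp(-3*t), exp(-3*t)]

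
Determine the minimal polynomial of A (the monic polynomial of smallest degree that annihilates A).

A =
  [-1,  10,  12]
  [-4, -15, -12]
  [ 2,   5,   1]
x^2 + 10*x + 25

The characteristic polynomial is χ_A(x) = (x + 5)^3, so the eigenvalues are known. The minimal polynomial is
  m_A(x) = Π_λ (x − λ)^{k_λ}
where k_λ is the size of the *largest* Jordan block for λ (equivalently, the smallest k with (A − λI)^k v = 0 for every generalised eigenvector v of λ).

  λ = -5: largest Jordan block has size 2, contributing (x + 5)^2

So m_A(x) = (x + 5)^2 = x^2 + 10*x + 25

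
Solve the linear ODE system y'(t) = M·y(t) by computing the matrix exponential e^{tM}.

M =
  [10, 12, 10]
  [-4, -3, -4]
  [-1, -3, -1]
e^{tM} =
  [4*t*exp(3*t) + 2*exp(3*t) - 1, 6*t*exp(3*t) + 2*exp(3*t) - 2, 4*t*exp(3*t) + 2*exp(3*t) - 2]
  [-4*t*exp(3*t), -6*t*exp(3*t) + exp(3*t), -4*t*exp(3*t)]
  [2*t*exp(3*t) - exp(3*t) + 1, 3*t*exp(3*t) - 2*exp(3*t) + 2, 2*t*exp(3*t) - exp(3*t) + 2]

Strategy: write M = P · J · P⁻¹ where J is a Jordan canonical form, so e^{tM} = P · e^{tJ} · P⁻¹, and e^{tJ} can be computed block-by-block.

M has Jordan form
J =
  [0, 0, 0]
  [0, 3, 1]
  [0, 0, 3]
(up to reordering of blocks).

Per-block formulas:
  For a 2×2 Jordan block J_2(3): exp(t · J_2(3)) = e^(3t)·(I + t·N), where N is the 2×2 nilpotent shift.
  For a 1×1 block at λ = 0: exp(t · [0]) = [e^(0t)].

After assembling e^{tJ} and conjugating by P, we get:

e^{tM} =
  [4*t*exp(3*t) + 2*exp(3*t) - 1, 6*t*exp(3*t) + 2*exp(3*t) - 2, 4*t*exp(3*t) + 2*exp(3*t) - 2]
  [-4*t*exp(3*t), -6*t*exp(3*t) + exp(3*t), -4*t*exp(3*t)]
  [2*t*exp(3*t) - exp(3*t) + 1, 3*t*exp(3*t) - 2*exp(3*t) + 2, 2*t*exp(3*t) - exp(3*t) + 2]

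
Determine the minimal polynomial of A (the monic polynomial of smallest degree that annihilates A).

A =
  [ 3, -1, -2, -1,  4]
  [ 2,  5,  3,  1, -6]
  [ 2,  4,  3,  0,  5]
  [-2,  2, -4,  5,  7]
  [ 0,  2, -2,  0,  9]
x^3 - 15*x^2 + 75*x - 125

The characteristic polynomial is χ_A(x) = (x - 5)^5, so the eigenvalues are known. The minimal polynomial is
  m_A(x) = Π_λ (x − λ)^{k_λ}
where k_λ is the size of the *largest* Jordan block for λ (equivalently, the smallest k with (A − λI)^k v = 0 for every generalised eigenvector v of λ).

  λ = 5: largest Jordan block has size 3, contributing (x − 5)^3

So m_A(x) = (x - 5)^3 = x^3 - 15*x^2 + 75*x - 125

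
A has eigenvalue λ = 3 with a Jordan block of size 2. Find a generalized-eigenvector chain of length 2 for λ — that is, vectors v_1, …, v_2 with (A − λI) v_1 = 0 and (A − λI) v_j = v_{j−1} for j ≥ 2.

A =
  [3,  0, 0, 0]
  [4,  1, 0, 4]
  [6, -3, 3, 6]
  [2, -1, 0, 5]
A Jordan chain for λ = 3 of length 2:
v_1 = (0, 4, 6, 2)ᵀ
v_2 = (1, 0, 0, 0)ᵀ

Let N = A − (3)·I. We want v_2 with N^2 v_2 = 0 but N^1 v_2 ≠ 0; then v_{j-1} := N · v_j for j = 2, …, 2.

Pick v_2 = (1, 0, 0, 0)ᵀ.
Then v_1 = N · v_2 = (0, 4, 6, 2)ᵀ.

Sanity check: (A − (3)·I) v_1 = (0, 0, 0, 0)ᵀ = 0. ✓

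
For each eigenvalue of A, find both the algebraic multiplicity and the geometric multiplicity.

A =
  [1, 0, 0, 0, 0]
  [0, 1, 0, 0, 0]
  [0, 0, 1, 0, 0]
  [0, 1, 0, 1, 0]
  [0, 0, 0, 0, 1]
λ = 1: alg = 5, geom = 4

Step 1 — factor the characteristic polynomial to read off the algebraic multiplicities:
  χ_A(x) = (x - 1)^5

Step 2 — compute geometric multiplicities via the rank-nullity identity g(λ) = n − rank(A − λI):
  rank(A − (1)·I) = 1, so dim ker(A − (1)·I) = n − 1 = 4

Summary:
  λ = 1: algebraic multiplicity = 5, geometric multiplicity = 4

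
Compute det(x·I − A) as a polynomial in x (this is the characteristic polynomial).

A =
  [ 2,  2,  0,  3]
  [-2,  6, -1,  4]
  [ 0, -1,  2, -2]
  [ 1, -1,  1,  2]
x^4 - 12*x^3 + 54*x^2 - 108*x + 81

Expanding det(x·I − A) (e.g. by cofactor expansion or by noting that A is similar to its Jordan form J, which has the same characteristic polynomial as A) gives
  χ_A(x) = x^4 - 12*x^3 + 54*x^2 - 108*x + 81
which factors as (x - 3)^4. The eigenvalues (with algebraic multiplicities) are λ = 3 with multiplicity 4.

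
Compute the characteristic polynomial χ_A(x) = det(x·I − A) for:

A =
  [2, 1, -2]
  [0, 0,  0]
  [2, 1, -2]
x^3

Expanding det(x·I − A) (e.g. by cofactor expansion or by noting that A is similar to its Jordan form J, which has the same characteristic polynomial as A) gives
  χ_A(x) = x^3
which factors as x^3. The eigenvalues (with algebraic multiplicities) are λ = 0 with multiplicity 3.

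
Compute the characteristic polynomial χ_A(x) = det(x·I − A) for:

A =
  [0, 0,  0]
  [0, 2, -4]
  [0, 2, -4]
x^3 + 2*x^2

Expanding det(x·I − A) (e.g. by cofactor expansion or by noting that A is similar to its Jordan form J, which has the same characteristic polynomial as A) gives
  χ_A(x) = x^3 + 2*x^2
which factors as x^2*(x + 2). The eigenvalues (with algebraic multiplicities) are λ = -2 with multiplicity 1, λ = 0 with multiplicity 2.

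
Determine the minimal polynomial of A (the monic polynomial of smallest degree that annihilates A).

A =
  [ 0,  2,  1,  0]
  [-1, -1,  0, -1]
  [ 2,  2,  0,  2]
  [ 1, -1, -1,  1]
x^2

The characteristic polynomial is χ_A(x) = x^4, so the eigenvalues are known. The minimal polynomial is
  m_A(x) = Π_λ (x − λ)^{k_λ}
where k_λ is the size of the *largest* Jordan block for λ (equivalently, the smallest k with (A − λI)^k v = 0 for every generalised eigenvector v of λ).

  λ = 0: largest Jordan block has size 2, contributing (x − 0)^2

So m_A(x) = x^2 = x^2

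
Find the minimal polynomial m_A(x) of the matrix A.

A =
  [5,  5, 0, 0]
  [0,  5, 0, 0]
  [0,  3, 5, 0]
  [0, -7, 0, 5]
x^2 - 10*x + 25

The characteristic polynomial is χ_A(x) = (x - 5)^4, so the eigenvalues are known. The minimal polynomial is
  m_A(x) = Π_λ (x − λ)^{k_λ}
where k_λ is the size of the *largest* Jordan block for λ (equivalently, the smallest k with (A − λI)^k v = 0 for every generalised eigenvector v of λ).

  λ = 5: largest Jordan block has size 2, contributing (x − 5)^2

So m_A(x) = (x - 5)^2 = x^2 - 10*x + 25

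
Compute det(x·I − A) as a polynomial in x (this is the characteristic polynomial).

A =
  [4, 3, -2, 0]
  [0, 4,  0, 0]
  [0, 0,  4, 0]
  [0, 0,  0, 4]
x^4 - 16*x^3 + 96*x^2 - 256*x + 256

Expanding det(x·I − A) (e.g. by cofactor expansion or by noting that A is similar to its Jordan form J, which has the same characteristic polynomial as A) gives
  χ_A(x) = x^4 - 16*x^3 + 96*x^2 - 256*x + 256
which factors as (x - 4)^4. The eigenvalues (with algebraic multiplicities) are λ = 4 with multiplicity 4.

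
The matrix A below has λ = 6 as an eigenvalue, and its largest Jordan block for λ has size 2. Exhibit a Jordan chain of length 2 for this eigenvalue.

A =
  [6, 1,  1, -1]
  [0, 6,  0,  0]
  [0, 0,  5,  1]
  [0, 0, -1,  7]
A Jordan chain for λ = 6 of length 2:
v_1 = (1, 0, 0, 0)ᵀ
v_2 = (0, 1, 0, 0)ᵀ

Let N = A − (6)·I. We want v_2 with N^2 v_2 = 0 but N^1 v_2 ≠ 0; then v_{j-1} := N · v_j for j = 2, …, 2.

Pick v_2 = (0, 1, 0, 0)ᵀ.
Then v_1 = N · v_2 = (1, 0, 0, 0)ᵀ.

Sanity check: (A − (6)·I) v_1 = (0, 0, 0, 0)ᵀ = 0. ✓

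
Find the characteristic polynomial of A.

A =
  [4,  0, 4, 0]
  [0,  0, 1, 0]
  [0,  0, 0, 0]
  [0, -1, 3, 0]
x^4 - 4*x^3

Expanding det(x·I − A) (e.g. by cofactor expansion or by noting that A is similar to its Jordan form J, which has the same characteristic polynomial as A) gives
  χ_A(x) = x^4 - 4*x^3
which factors as x^3*(x - 4). The eigenvalues (with algebraic multiplicities) are λ = 0 with multiplicity 3, λ = 4 with multiplicity 1.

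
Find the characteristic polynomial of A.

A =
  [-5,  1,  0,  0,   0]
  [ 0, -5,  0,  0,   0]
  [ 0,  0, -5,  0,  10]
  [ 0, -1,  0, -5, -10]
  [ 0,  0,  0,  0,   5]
x^5 + 15*x^4 + 50*x^3 - 250*x^2 - 1875*x - 3125

Expanding det(x·I − A) (e.g. by cofactor expansion or by noting that A is similar to its Jordan form J, which has the same characteristic polynomial as A) gives
  χ_A(x) = x^5 + 15*x^4 + 50*x^3 - 250*x^2 - 1875*x - 3125
which factors as (x - 5)*(x + 5)^4. The eigenvalues (with algebraic multiplicities) are λ = -5 with multiplicity 4, λ = 5 with multiplicity 1.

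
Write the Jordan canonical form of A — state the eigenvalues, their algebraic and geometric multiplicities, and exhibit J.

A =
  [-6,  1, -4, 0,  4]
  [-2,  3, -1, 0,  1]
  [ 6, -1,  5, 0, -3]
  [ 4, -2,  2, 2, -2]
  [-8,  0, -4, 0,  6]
J_3(2) ⊕ J_1(2) ⊕ J_1(2)

The characteristic polynomial is
  det(x·I − A) = x^5 - 10*x^4 + 40*x^3 - 80*x^2 + 80*x - 32 = (x - 2)^5

Eigenvalues and multiplicities (the geometric multiplicity of λ is n − rank(A − λI), which equals the number of Jordan blocks for λ):
  λ = 2: algebraic multiplicity = 5, geometric multiplicity = 3

Determining the block sizes for each eigenvalue:
  λ = 2: with am = 5 and gm = 3, the partition is not yet determined (e.g. several partitions of 5 into 3 parts exist). Let N = A − (2)·I. Computing rank(N^1) = 2, rank(N^2) = 1, rank(N^3) = 0; the number of blocks of size ≥ j is rank(N^{j−1}) − rank(N^j), giving [3, 1, 1]. So we have 1 block(s) of size 3, 2 block(s) of size 1 → block sizes [3, 1, 1]

Assembling the blocks gives a Jordan form
J =
  [2, 1, 0, 0, 0]
  [0, 2, 1, 0, 0]
  [0, 0, 2, 0, 0]
  [0, 0, 0, 2, 0]
  [0, 0, 0, 0, 2]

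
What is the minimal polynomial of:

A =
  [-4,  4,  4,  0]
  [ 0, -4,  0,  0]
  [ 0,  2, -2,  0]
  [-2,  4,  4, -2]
x^2 + 6*x + 8

The characteristic polynomial is χ_A(x) = (x + 2)^2*(x + 4)^2, so the eigenvalues are known. The minimal polynomial is
  m_A(x) = Π_λ (x − λ)^{k_λ}
where k_λ is the size of the *largest* Jordan block for λ (equivalently, the smallest k with (A − λI)^k v = 0 for every generalised eigenvector v of λ).

  λ = -4: largest Jordan block has size 1, contributing (x + 4)
  λ = -2: largest Jordan block has size 1, contributing (x + 2)

So m_A(x) = (x + 2)*(x + 4) = x^2 + 6*x + 8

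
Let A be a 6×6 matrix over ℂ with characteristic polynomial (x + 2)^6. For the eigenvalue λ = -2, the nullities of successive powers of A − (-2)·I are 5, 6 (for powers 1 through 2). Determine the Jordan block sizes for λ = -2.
Block sizes for λ = -2: [2, 1, 1, 1, 1]

From the dimensions of kernels of powers, the number of Jordan blocks of size at least j is d_j − d_{j−1} where d_j = dim ker(N^j) (with d_0 = 0). Computing the differences gives [5, 1].
The number of blocks of size exactly k is (#blocks of size ≥ k) − (#blocks of size ≥ k + 1), so the partition is: 4 block(s) of size 1, 1 block(s) of size 2.
In nonincreasing order the block sizes are [2, 1, 1, 1, 1].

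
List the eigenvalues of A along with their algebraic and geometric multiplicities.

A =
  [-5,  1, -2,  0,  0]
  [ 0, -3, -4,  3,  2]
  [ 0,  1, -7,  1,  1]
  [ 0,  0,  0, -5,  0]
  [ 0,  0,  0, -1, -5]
λ = -5: alg = 5, geom = 2

Step 1 — factor the characteristic polynomial to read off the algebraic multiplicities:
  χ_A(x) = (x + 5)^5

Step 2 — compute geometric multiplicities via the rank-nullity identity g(λ) = n − rank(A − λI):
  rank(A − (-5)·I) = 3, so dim ker(A − (-5)·I) = n − 3 = 2

Summary:
  λ = -5: algebraic multiplicity = 5, geometric multiplicity = 2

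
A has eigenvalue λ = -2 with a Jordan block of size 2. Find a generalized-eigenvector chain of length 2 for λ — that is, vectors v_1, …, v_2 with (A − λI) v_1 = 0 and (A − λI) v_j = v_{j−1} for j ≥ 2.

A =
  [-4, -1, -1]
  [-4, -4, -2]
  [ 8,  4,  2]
A Jordan chain for λ = -2 of length 2:
v_1 = (-2, -4, 8)ᵀ
v_2 = (1, 0, 0)ᵀ

Let N = A − (-2)·I. We want v_2 with N^2 v_2 = 0 but N^1 v_2 ≠ 0; then v_{j-1} := N · v_j for j = 2, …, 2.

Pick v_2 = (1, 0, 0)ᵀ.
Then v_1 = N · v_2 = (-2, -4, 8)ᵀ.

Sanity check: (A − (-2)·I) v_1 = (0, 0, 0)ᵀ = 0. ✓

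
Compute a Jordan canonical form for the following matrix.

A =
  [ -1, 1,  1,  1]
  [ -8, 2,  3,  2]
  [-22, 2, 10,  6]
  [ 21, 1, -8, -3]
J_2(2) ⊕ J_2(2)

The characteristic polynomial is
  det(x·I − A) = x^4 - 8*x^3 + 24*x^2 - 32*x + 16 = (x - 2)^4

Eigenvalues and multiplicities (the geometric multiplicity of λ is n − rank(A − λI), which equals the number of Jordan blocks for λ):
  λ = 2: algebraic multiplicity = 4, geometric multiplicity = 2

Determining the block sizes for each eigenvalue:
  λ = 2: with am = 4 and gm = 2, the partition is not yet determined (e.g. several partitions of 4 into 2 parts exist). Let N = A − (2)·I. Computing rank(N^1) = 2, rank(N^2) = 0; the number of blocks of size ≥ j is rank(N^{j−1}) − rank(N^j), giving [2, 2]. So we have 2 block(s) of size 2 → block sizes [2, 2]

Assembling the blocks gives a Jordan form
J =
  [2, 1, 0, 0]
  [0, 2, 0, 0]
  [0, 0, 2, 1]
  [0, 0, 0, 2]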